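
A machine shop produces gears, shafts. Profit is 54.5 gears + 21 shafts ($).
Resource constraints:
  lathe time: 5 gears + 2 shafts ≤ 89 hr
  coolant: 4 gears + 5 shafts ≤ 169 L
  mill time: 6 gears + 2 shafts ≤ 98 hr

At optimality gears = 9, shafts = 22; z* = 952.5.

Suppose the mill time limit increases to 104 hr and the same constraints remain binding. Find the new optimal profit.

964.5

Binding: lathe time and mill time. Non-binding: coolant (23 unused).
Slack constraints have shadow price 0 (complementary slackness).
From A_Bᵀ y = c: 5·y_lathe time + 6·y_mill time = 54.5; 2·y_lathe time + 2·y_mill time = 21.
This yields shadow prices y_lathe time = 8.5, y_mill time = 2.
Δz = y_mill time·Δb = 2 × (6) = 12, so new z* = 952.5 + 12 = 964.5.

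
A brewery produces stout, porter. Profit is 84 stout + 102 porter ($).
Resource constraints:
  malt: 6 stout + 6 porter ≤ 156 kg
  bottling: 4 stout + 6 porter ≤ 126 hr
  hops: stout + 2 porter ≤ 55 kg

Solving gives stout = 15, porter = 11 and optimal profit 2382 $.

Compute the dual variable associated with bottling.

9

Check each constraint at x*: malt 156/156 (tight); bottling 126/126 (tight); hops 37/55 (slack 18).
Since hops is not tight, its dual is 0.
The binding rows give the dual system: 6·y_malt + 4·y_bottling = 84 and 6·y_malt + 6·y_bottling = 102.
This yields shadow prices y_malt = 8, y_bottling = 9.
Shadow price of bottling = 9.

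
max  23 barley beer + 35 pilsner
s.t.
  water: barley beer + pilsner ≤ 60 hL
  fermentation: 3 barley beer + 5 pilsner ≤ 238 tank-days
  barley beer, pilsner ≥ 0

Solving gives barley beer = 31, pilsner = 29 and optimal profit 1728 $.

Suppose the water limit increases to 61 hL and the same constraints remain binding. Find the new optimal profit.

1733

Both water and fermentation are binding at x*.
The binding rows give the dual system: 1·y_water + 3·y_fermentation = 23 and 1·y_water + 5·y_fermentation = 35.
Solving: y_water = 5, y_fermentation = 6.
Δz = y_water·Δb = 5 × (1) = 5, so new z* = 1728 + 5 = 1733.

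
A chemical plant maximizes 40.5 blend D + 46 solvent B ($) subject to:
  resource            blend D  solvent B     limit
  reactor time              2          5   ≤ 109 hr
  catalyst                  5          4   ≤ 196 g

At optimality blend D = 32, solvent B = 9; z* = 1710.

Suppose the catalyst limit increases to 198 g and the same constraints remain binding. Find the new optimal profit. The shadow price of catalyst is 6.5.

Δb = 2, so new z* = 1710 + (6.5)·(2) = 1710 + 13 = 1723.

1723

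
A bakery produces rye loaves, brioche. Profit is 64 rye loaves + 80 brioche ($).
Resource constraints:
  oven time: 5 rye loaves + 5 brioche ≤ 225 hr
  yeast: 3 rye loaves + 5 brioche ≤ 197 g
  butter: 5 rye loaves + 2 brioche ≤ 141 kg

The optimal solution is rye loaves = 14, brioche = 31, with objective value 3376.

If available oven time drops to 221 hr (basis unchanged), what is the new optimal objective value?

Check each constraint at x*: oven time 225/225 (tight); yeast 197/197 (tight); butter 132/141 (slack 9).
By complementary slackness, y = 0 for the non-binding constraint.
From A_Bᵀ y = c: 5·y_oven time + 3·y_yeast = 64; 5·y_oven time + 5·y_yeast = 80.
This yields shadow prices y_oven time = 8, y_yeast = 8.
Δz = y_oven time·Δb = 8 × (-4) = -32, so new z* = 3376 − 32 = 3344.

3344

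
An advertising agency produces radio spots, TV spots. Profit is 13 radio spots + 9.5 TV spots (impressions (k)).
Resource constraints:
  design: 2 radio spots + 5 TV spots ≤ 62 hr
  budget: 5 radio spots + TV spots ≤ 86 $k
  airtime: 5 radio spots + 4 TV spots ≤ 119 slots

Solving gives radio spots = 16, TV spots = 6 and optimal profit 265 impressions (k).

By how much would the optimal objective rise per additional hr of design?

At the optimum: design uses 62 of 62 (binding); budget uses 86 of 86 (binding); airtime uses 104 of 119 (slack = 15).
By complementary slackness, y = 0 for the non-binding constraint.
The binding rows give the dual system: 2·y_design + 5·y_budget = 13 and 5·y_design + 1·y_budget = 9.5.
This yields shadow prices y_design = 1.5, y_budget = 2.
Shadow price of design = 1.5.

1.5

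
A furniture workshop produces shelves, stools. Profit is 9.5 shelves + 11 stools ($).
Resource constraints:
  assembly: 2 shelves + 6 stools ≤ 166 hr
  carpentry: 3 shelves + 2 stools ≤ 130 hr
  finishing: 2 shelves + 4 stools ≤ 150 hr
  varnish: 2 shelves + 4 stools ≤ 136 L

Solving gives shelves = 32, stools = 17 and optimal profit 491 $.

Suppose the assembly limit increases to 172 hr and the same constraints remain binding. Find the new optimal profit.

Binding: assembly and carpentry. Non-binding: finishing (18 unused), varnish (4 unused).
By complementary slackness, y = 0 for the non-binding constraints.
From A_Bᵀ y = c: 2·y_assembly + 3·y_carpentry = 9.5; 6·y_assembly + 2·y_carpentry = 11.
This yields shadow prices y_assembly = 1, y_carpentry = 2.5.
Δz = y_assembly·Δb = 1 × (6) = 6, so new z* = 491 + 6 = 497.

497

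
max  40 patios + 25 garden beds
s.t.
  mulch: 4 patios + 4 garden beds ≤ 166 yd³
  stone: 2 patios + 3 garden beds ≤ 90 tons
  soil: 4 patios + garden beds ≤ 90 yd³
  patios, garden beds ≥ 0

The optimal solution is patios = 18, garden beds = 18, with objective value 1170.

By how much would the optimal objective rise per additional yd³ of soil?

7

At the optimum: mulch uses 144 of 166 (slack = 22); stone uses 90 of 90 (binding); soil uses 90 of 90 (binding).
Slack constraints have shadow price 0 (complementary slackness).
Dual feasibility on the basic columns requires 2·y_stone + 4·y_soil = 40, 3·y_stone + 1·y_soil = 25.
→ y_stone = 6 and y_soil = 7.
Shadow price of soil = 7.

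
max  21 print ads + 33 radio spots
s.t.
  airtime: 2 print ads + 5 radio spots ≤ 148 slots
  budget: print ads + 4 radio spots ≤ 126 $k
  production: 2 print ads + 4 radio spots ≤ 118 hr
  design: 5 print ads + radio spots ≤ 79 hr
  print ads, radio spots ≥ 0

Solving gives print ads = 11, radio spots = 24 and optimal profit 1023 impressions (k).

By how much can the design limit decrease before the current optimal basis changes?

Binding constraints: production, design. The basis is B = [[2,4],[5,1]] with det -18.
Per unit decrease in design, x* moves by d = (-0.2222, 0.1111).
The basis stays optimal until print ads reaches 0; allowable decrease = 49.5 hr.

49.5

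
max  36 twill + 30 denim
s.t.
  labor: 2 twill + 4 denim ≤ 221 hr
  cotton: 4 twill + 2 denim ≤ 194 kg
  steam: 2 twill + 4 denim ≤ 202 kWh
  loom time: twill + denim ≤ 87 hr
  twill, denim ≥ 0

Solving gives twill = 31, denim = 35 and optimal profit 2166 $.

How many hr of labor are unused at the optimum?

19

labor used = 2·31 + 4·35 = 202; slack = 221 − 202 = 19.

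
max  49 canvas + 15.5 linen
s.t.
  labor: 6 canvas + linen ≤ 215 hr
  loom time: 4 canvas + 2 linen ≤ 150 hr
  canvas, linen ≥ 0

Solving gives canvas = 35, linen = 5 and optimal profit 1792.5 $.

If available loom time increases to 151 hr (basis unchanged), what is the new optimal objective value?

1798

Check each constraint at x*: labor 215/215 (tight); loom time 150/150 (tight).
The binding rows give the dual system: 6·y_labor + 4·y_loom time = 49 and 1·y_labor + 2·y_loom time = 15.5.
→ y_labor = 4.5 and y_loom time = 5.5.
Δz = y_loom time·Δb = 5.5 × (1) = 5.5, so new z* = 1792.5 + 5.5 = 1798.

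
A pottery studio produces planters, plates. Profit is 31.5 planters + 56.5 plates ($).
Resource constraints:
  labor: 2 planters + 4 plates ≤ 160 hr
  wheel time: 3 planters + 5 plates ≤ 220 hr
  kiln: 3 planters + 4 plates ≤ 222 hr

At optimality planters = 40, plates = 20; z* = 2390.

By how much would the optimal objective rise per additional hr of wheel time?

Check each constraint at x*: labor 160/160 (tight); wheel time 220/220 (tight); kiln 200/222 (slack 22).
Since kiln is not tight, its dual is 0.
Dual feasibility on the basic columns requires 2·y_labor + 3·y_wheel time = 31.5, 4·y_labor + 5·y_wheel time = 56.5.
Solving: y_labor = 6, y_wheel time = 6.5.
Shadow price of wheel time = 6.5.

6.5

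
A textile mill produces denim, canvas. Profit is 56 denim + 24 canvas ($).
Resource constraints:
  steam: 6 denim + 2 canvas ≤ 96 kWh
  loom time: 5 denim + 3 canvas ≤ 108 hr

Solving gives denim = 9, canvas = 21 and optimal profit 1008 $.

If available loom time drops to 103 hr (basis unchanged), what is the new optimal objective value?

Both steam and loom time are binding at x*.
From A_Bᵀ y = c: 6·y_steam + 5·y_loom time = 56; 2·y_steam + 3·y_loom time = 24.
Solving: y_steam = 6, y_loom time = 4.
Δz = y_loom time·Δb = 4 × (-5) = -20, so new z* = 1008 − 20 = 988.

988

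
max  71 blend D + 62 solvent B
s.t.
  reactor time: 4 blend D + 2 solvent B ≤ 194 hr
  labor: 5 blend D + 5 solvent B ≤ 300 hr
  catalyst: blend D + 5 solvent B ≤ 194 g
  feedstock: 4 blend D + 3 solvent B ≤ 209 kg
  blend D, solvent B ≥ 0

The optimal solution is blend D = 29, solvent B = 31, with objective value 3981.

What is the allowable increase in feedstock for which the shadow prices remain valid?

Binding constraints: labor, feedstock. The basis is B = [[5,5],[4,3]] with det -5.
Per unit increase in feedstock, x* moves by d = (1, -1).
The basis stays optimal until reactor time becomes binding; allowable increase = 8 kg.

8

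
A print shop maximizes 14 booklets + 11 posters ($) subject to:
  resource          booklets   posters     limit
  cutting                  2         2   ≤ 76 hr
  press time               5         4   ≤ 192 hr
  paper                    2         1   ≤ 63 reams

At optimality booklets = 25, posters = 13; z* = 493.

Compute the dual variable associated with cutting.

Check each constraint at x*: cutting 76/76 (tight); press time 177/192 (slack 15); paper 63/63 (tight).
By complementary slackness, y = 0 for the non-binding constraint.
Dual feasibility on the basic columns requires 2·y_cutting + 2·y_paper = 14, 2·y_cutting + 1·y_paper = 11.
Solving: y_cutting = 4, y_paper = 3.
Shadow price of cutting = 4.

4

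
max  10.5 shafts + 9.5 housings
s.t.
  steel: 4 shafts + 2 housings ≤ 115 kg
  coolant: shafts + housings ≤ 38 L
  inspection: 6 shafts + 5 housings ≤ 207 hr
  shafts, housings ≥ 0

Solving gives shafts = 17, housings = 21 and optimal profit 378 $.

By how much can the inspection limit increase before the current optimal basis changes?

Binding constraints: coolant, inspection. The basis is B = [[1,1],[6,5]] with det -1.
Per unit increase in inspection, x* moves by d = (1, -1).
The basis stays optimal until steel becomes binding; allowable increase = 2.5 hr.

2.5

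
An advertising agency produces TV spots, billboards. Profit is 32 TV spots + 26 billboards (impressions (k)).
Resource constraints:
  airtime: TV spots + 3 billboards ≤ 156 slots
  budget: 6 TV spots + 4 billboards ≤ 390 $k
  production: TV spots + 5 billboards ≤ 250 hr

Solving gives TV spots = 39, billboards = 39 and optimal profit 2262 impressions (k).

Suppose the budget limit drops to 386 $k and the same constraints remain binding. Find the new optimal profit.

2242

At the optimum: airtime uses 156 of 156 (binding); budget uses 390 of 390 (binding); production uses 234 of 250 (slack = 16).
Slack constraints have shadow price 0 (complementary slackness).
The binding rows give the dual system: 1·y_airtime + 6·y_budget = 32 and 3·y_airtime + 4·y_budget = 26.
→ y_airtime = 2 and y_budget = 5.
Δz = y_budget·Δb = 5 × (-4) = -20, so new z* = 2262 − 20 = 2242.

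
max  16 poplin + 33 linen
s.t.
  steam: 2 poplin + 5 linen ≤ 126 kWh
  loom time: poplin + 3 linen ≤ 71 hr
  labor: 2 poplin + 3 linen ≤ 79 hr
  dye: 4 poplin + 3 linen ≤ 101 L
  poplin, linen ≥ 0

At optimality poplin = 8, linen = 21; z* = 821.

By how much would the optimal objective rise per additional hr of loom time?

Check each constraint at x*: steam 121/126 (slack 5); loom time 71/71 (tight); labor 79/79 (tight); dye 95/101 (slack 6).
Since steam, dye are not tight, their duals are 0.
The binding rows give the dual system: 1·y_loom time + 2·y_labor = 16 and 3·y_loom time + 3·y_labor = 33.
→ y_loom time = 6 and y_labor = 5.
Shadow price of loom time = 6.

6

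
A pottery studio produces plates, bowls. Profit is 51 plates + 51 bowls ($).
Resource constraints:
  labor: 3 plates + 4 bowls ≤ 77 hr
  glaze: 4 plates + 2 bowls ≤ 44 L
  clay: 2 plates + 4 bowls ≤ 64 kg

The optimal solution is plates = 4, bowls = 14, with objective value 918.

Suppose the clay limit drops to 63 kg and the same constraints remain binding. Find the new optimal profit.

909.5

At the optimum: labor uses 68 of 77 (slack = 9); glaze uses 44 of 44 (binding); clay uses 64 of 64 (binding).
Slack constraints have shadow price 0 (complementary slackness).
The binding rows give the dual system: 4·y_glaze + 2·y_clay = 51 and 2·y_glaze + 4·y_clay = 51.
→ y_glaze = 8.5 and y_clay = 8.5.
Δz = y_clay·Δb = 8.5 × (-1) = -8.5, so new z* = 918 − 8.5 = 909.5.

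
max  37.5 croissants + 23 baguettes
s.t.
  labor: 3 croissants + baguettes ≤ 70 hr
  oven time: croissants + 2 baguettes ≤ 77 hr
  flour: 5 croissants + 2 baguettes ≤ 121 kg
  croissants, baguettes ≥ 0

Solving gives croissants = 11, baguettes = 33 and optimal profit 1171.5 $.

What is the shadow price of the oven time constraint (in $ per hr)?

Binding: oven time and flour. Non-binding: labor (4 unused).
Slack constraints have shadow price 0 (complementary slackness).
The binding rows give the dual system: 1·y_oven time + 5·y_flour = 37.5 and 2·y_oven time + 2·y_flour = 23.
Solving: y_oven time = 5, y_flour = 6.5.
Shadow price of oven time = 5.

5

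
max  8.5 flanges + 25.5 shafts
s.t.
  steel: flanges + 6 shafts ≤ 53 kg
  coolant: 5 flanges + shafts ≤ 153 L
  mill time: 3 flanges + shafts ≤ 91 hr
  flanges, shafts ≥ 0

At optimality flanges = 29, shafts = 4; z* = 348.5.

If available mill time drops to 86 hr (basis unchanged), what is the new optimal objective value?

341

Binding: steel and mill time. Non-binding: coolant (4 unused).
Since coolant is not tight, its dual is 0.
Dual feasibility on the basic columns requires 1·y_steel + 3·y_mill time = 8.5, 6·y_steel + 1·y_mill time = 25.5.
Solving: y_steel = 4, y_mill time = 1.5.
Δz = y_mill time·Δb = 1.5 × (-5) = -7.5, so new z* = 348.5 − 7.5 = 341.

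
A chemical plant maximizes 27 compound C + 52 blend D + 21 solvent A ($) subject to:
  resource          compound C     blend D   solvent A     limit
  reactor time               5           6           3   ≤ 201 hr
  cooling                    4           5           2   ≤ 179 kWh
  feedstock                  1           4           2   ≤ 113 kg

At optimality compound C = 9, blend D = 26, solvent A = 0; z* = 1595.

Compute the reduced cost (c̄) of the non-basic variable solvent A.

-5

Check each constraint at x*: reactor time 201/201 (tight); cooling 166/179 (slack 13); feedstock 113/113 (tight).
By complementary slackness, y = 0 for the non-binding constraint.
From A_Bᵀ y = c: 5·y_reactor time + 1·y_feedstock = 27; 6·y_reactor time + 4·y_feedstock = 52.
→ y_reactor time = 4 and y_feedstock = 7.
Reduced cost of solvent A: c₃ − yᵀa₃ = 21 − (4·3 + 7·2) = 21 − 26 = -5.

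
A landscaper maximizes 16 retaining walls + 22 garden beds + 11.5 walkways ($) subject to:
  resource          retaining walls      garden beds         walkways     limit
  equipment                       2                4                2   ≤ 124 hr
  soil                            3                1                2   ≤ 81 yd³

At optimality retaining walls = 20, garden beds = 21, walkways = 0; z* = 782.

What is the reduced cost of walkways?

Check each constraint at x*: equipment 124/124 (tight); soil 81/81 (tight).
From A_Bᵀ y = c: 2·y_equipment + 3·y_soil = 16; 4·y_equipment + 1·y_soil = 22.
→ y_equipment = 5 and y_soil = 2.
Reduced cost of walkways: c₃ − yᵀa₃ = 11.5 − (5·2 + 2·2) = 11.5 − 14 = -2.5.

-2.5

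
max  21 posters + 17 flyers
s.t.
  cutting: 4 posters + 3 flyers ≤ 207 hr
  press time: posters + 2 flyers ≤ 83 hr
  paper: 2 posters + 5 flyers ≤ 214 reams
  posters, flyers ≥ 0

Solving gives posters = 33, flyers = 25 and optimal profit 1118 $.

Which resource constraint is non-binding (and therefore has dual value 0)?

cutting: 207/207 (binding)
press time: 83/83 (binding)
paper: 191/214 (slack 23)
By complementary slackness, a constraint with positive slack has shadow price 0 → paper.

paper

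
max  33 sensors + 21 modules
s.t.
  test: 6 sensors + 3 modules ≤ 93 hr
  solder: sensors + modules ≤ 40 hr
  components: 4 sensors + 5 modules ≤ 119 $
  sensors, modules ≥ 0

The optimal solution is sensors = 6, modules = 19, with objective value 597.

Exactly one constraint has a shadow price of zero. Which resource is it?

test: 93/93 (binding)
solder: 25/40 (slack 15)
components: 119/119 (binding)
By complementary slackness, a constraint with positive slack has shadow price 0 → solder.

solder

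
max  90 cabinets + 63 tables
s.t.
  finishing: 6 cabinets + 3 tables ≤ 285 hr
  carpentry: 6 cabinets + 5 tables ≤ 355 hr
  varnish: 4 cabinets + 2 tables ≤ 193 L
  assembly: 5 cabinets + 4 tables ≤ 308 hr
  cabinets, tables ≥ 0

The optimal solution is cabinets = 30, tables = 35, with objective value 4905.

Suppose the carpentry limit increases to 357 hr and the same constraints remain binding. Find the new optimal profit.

4923

At the optimum: finishing uses 285 of 285 (binding); carpentry uses 355 of 355 (binding); varnish uses 190 of 193 (slack = 3); assembly uses 290 of 308 (slack = 18).
Since varnish, assembly are not tight, their duals are 0.
The binding rows give the dual system: 6·y_finishing + 6·y_carpentry = 90 and 3·y_finishing + 5·y_carpentry = 63.
Solving: y_finishing = 6, y_carpentry = 9.
Δz = y_carpentry·Δb = 9 × (2) = 18, so new z* = 4905 + 18 = 4923.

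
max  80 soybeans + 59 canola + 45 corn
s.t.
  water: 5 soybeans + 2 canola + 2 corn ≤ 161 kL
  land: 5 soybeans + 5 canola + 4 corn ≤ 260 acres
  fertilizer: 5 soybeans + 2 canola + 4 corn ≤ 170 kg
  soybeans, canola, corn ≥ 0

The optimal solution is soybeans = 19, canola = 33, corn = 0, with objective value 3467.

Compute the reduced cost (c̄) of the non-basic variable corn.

Check each constraint at x*: water 161/161 (tight); land 260/260 (tight); fertilizer 161/170 (slack 9).
Slack constraints have shadow price 0 (complementary slackness).
Dual feasibility on the basic columns requires 5·y_water + 5·y_land = 80, 2·y_water + 5·y_land = 59.
Solving: y_water = 7, y_land = 9.
Reduced cost of corn: c₃ − yᵀa₃ = 45 − (7·2 + 9·4) = 45 − 50 = -5.

-5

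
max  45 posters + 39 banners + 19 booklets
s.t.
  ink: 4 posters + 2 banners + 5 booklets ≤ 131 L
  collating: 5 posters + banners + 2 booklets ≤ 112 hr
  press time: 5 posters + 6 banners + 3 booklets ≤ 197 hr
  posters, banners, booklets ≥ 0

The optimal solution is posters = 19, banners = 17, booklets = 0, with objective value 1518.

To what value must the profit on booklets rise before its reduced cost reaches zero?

At the optimum: ink uses 110 of 131 (slack = 21); collating uses 112 of 112 (binding); press time uses 197 of 197 (binding).
Since ink is not tight, its dual is 0.
The binding rows give the dual system: 5·y_collating + 5·y_press time = 45 and 1·y_collating + 6·y_press time = 39.
This yields shadow prices y_collating = 3, y_press time = 6.
booklets enters the basis when its profit ≥ yᵀa₃ = 3·2 + 6·3 = 24.

24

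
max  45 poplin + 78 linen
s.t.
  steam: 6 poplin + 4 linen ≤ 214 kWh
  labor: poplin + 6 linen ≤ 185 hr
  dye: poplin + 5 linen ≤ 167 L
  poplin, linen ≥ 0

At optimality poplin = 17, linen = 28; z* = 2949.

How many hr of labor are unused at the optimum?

labor used = 1·17 + 6·28 = 185; slack = 185 − 185 = 0.

0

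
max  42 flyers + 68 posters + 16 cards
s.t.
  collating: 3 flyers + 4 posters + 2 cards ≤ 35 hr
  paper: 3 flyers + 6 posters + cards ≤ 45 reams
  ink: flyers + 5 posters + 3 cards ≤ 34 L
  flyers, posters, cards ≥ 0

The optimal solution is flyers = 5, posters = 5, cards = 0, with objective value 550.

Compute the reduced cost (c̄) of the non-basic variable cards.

Binding: collating and paper. Non-binding: ink (4 unused).
By complementary slackness, y = 0 for the non-binding constraint.
From A_Bᵀ y = c: 3·y_collating + 3·y_paper = 42; 4·y_collating + 6·y_paper = 68.
→ y_collating = 8 and y_paper = 6.
Reduced cost of cards: c₃ − yᵀa₃ = 16 − (8·2 + 6·1) = 16 − 22 = -6.

-6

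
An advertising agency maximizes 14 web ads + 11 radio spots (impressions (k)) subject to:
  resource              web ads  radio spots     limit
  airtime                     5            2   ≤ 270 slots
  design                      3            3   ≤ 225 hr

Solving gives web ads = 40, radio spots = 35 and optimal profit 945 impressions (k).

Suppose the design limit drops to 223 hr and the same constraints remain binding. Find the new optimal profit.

939

Both airtime and design are binding at x*.
Dual feasibility on the basic columns requires 5·y_airtime + 3·y_design = 14, 2·y_airtime + 3·y_design = 11.
Solving: y_airtime = 1, y_design = 3.
Δz = y_design·Δb = 3 × (-2) = -6, so new z* = 945 − 6 = 939.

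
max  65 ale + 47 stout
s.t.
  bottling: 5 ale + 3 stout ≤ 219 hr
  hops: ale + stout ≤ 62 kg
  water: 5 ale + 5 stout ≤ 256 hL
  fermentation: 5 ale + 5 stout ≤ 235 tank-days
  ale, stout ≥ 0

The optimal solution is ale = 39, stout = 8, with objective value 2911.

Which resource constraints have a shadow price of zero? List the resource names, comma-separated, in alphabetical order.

bottling: 219/219 (binding)
hops: 47/62 (slack 15)
water: 235/256 (slack 21)
fermentation: 235/235 (binding)
By complementary slackness, a constraint with positive slack has shadow price 0 → hops, water.

hops, water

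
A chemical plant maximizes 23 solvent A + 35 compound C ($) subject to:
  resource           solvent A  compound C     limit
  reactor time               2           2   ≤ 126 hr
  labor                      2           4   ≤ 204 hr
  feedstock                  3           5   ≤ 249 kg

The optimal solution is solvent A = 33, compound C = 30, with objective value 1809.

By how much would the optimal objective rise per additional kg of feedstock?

6

Binding: reactor time and feedstock. Non-binding: labor (18 unused).
By complementary slackness, y = 0 for the non-binding constraint.
From A_Bᵀ y = c: 2·y_reactor time + 3·y_feedstock = 23; 2·y_reactor time + 5·y_feedstock = 35.
Solving: y_reactor time = 2.5, y_feedstock = 6.
Shadow price of feedstock = 6.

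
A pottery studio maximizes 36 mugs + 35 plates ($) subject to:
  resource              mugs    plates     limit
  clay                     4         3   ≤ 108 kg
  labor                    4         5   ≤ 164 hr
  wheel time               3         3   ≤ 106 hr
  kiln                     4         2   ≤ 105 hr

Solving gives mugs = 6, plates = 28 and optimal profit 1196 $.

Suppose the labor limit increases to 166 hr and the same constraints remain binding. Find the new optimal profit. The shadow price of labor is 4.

Δb = 2, so new z* = 1196 + (4)·(2) = 1196 + 8 = 1204.

1204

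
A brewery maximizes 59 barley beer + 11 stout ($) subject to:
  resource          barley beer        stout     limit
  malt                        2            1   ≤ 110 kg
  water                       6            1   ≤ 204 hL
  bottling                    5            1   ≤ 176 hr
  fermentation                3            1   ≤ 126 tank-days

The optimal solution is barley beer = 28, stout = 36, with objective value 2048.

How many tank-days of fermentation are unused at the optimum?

6

fermentation used = 3·28 + 1·36 = 120; slack = 126 − 120 = 6.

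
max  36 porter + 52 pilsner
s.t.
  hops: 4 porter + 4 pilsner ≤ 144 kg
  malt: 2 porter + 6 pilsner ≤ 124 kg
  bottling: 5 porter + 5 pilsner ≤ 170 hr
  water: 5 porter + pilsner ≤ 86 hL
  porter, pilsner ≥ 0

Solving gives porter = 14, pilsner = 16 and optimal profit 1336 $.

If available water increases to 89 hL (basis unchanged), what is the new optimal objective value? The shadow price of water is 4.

Δb = 3, so new z* = 1336 + (4)·(3) = 1336 + 12 = 1348.

1348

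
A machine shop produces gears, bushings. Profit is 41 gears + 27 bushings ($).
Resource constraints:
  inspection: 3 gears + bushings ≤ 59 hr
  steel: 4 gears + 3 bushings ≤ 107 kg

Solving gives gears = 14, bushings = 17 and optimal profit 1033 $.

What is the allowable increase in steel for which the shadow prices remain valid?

Binding constraints: inspection, steel. The basis is B = [[3,1],[4,3]] with det 5.
Per unit increase in steel, x* moves by d = (-0.2, 0.6).
The basis stays optimal until gears reaches 0; allowable increase = 70 kg.

70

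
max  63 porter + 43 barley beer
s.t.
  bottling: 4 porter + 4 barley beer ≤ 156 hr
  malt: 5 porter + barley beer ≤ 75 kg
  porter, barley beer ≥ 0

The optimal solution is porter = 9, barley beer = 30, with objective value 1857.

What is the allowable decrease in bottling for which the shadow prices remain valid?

Binding constraints: bottling, malt. The basis is B = [[4,4],[5,1]] with det -16.
Per unit decrease in bottling, x* moves by d = (0.0625, -0.3125).
The basis stays optimal until barley beer reaches 0; allowable decrease = 96 hr.

96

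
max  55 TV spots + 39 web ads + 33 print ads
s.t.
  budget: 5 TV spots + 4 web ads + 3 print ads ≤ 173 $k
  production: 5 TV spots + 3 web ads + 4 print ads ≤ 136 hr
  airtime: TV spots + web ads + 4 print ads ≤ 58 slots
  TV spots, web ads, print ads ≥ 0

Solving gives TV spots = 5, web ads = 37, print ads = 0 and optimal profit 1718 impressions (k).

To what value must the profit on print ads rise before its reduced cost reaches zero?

38

At the optimum: budget uses 173 of 173 (binding); production uses 136 of 136 (binding); airtime uses 42 of 58 (slack = 16).
Slack constraints have shadow price 0 (complementary slackness).
From A_Bᵀ y = c: 5·y_budget + 5·y_production = 55; 4·y_budget + 3·y_production = 39.
→ y_budget = 6 and y_production = 5.
print ads enters the basis when its profit ≥ yᵀa₃ = 6·3 + 5·4 = 38.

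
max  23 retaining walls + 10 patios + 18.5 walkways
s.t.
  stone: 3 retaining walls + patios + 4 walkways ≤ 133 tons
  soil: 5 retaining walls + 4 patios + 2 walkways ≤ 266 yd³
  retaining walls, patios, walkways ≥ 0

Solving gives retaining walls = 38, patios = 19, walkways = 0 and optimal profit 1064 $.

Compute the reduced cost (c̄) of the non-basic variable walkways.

-7.5

Both stone and soil are binding at x*.
The binding rows give the dual system: 3·y_stone + 5·y_soil = 23 and 1·y_stone + 4·y_soil = 10.
Solving: y_stone = 6, y_soil = 1.
Reduced cost of walkways: c₃ − yᵀa₃ = 18.5 − (6·4 + 1·2) = 18.5 − 26 = -7.5.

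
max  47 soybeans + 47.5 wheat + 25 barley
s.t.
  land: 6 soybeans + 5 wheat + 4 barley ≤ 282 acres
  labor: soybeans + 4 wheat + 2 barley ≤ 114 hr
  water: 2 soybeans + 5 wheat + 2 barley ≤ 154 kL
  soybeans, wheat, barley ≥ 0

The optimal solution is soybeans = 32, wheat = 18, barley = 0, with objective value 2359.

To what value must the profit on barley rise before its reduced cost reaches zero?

Binding: land and water. Non-binding: labor (10 unused).
By complementary slackness, y = 0 for the non-binding constraint.
Dual feasibility on the basic columns requires 6·y_land + 2·y_water = 47, 5·y_land + 5·y_water = 47.5.
This yields shadow prices y_land = 7, y_water = 2.5.
barley enters the basis when its profit ≥ yᵀa₃ = 7·4 + 2.5·2 = 33.

33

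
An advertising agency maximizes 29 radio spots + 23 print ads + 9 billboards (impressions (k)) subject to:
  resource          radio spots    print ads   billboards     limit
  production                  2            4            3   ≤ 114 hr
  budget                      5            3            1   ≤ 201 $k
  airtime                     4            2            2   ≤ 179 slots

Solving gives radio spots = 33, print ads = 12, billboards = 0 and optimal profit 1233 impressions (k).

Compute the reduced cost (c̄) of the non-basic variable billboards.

Check each constraint at x*: production 114/114 (tight); budget 201/201 (tight); airtime 156/179 (slack 23).
Slack constraints have shadow price 0 (complementary slackness).
Dual feasibility on the basic columns requires 2·y_production + 5·y_budget = 29, 4·y_production + 3·y_budget = 23.
→ y_production = 2 and y_budget = 5.
Reduced cost of billboards: c₃ − yᵀa₃ = 9 − (2·3 + 5·1) = 9 − 11 = -2.

-2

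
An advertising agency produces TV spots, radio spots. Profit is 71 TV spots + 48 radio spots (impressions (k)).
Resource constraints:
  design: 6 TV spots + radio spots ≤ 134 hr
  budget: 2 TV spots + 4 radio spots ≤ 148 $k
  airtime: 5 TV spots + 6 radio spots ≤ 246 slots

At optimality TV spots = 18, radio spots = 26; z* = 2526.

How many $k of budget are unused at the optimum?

budget used = 2·18 + 4·26 = 140; slack = 148 − 140 = 8.

8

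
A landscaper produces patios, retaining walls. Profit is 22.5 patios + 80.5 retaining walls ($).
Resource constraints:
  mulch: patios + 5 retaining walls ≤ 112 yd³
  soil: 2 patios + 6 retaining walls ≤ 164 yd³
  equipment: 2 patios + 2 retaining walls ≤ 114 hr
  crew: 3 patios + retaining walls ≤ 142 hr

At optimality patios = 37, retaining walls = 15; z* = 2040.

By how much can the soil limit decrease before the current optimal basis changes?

29.6

Binding constraints: mulch, soil. The basis is B = [[1,5],[2,6]] with det -4.
Per unit decrease in soil, x* moves by d = (-1.25, 0.25).
The basis stays optimal until patios reaches 0; allowable decrease = 29.6 yd³.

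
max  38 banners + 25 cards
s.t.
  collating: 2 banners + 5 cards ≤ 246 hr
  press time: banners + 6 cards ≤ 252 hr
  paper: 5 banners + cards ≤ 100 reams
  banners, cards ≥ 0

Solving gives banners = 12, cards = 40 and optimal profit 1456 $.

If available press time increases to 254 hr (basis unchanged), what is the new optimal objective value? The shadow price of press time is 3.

Δb = 2, so new z* = 1456 + (3)·(2) = 1456 + 6 = 1462.

1462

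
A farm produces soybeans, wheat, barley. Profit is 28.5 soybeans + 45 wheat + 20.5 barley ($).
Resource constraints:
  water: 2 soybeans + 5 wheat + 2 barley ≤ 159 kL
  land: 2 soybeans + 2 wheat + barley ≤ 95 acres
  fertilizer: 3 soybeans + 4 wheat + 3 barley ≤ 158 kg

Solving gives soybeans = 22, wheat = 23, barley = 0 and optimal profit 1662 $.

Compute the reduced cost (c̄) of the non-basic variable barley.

-8

At the optimum: water uses 159 of 159 (binding); land uses 90 of 95 (slack = 5); fertilizer uses 158 of 158 (binding).
By complementary slackness, y = 0 for the non-binding constraint.
The binding rows give the dual system: 2·y_water + 3·y_fertilizer = 28.5 and 5·y_water + 4·y_fertilizer = 45.
→ y_water = 3 and y_fertilizer = 7.5.
Reduced cost of barley: c₃ − yᵀa₃ = 20.5 − (3·2 + 7.5·3) = 20.5 − 28.5 = -8.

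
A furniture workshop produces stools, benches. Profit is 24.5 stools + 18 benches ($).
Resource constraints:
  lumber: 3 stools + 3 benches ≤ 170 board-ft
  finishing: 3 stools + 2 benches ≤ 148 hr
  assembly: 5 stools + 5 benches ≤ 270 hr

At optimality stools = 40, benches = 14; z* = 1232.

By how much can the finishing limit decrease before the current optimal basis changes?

Binding constraints: finishing, assembly. The basis is B = [[3,2],[5,5]] with det 5.
Per unit decrease in finishing, x* moves by d = (-1, 1).
The basis stays optimal until stools reaches 0; allowable decrease = 40 hr.

40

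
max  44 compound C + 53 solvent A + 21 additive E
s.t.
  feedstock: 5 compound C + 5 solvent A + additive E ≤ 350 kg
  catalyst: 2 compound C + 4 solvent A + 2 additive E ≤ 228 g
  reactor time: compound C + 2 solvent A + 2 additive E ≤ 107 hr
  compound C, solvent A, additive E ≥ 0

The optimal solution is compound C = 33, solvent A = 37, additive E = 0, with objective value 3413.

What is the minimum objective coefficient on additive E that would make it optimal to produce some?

25

At the optimum: feedstock uses 350 of 350 (binding); catalyst uses 214 of 228 (slack = 14); reactor time uses 107 of 107 (binding).
By complementary slackness, y = 0 for the non-binding constraint.
Dual feasibility on the basic columns requires 5·y_feedstock + 1·y_reactor time = 44, 5·y_feedstock + 2·y_reactor time = 53.
→ y_feedstock = 7 and y_reactor time = 9.
additive E enters the basis when its profit ≥ yᵀa₃ = 7·1 + 9·2 = 25.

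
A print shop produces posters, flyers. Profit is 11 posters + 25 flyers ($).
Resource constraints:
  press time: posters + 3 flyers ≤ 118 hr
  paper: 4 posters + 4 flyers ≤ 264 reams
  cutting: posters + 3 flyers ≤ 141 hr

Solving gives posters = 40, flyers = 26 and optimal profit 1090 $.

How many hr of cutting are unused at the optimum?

23

cutting used = 1·40 + 3·26 = 118; slack = 141 − 118 = 23.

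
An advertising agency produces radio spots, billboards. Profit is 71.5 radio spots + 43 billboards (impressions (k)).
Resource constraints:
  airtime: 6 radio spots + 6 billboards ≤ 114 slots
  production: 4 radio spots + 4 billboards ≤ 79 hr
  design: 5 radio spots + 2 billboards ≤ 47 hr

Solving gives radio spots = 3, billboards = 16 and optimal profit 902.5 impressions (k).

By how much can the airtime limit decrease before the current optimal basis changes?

Binding constraints: airtime, design. The basis is B = [[6,6],[5,2]] with det -18.
Per unit decrease in airtime, x* moves by d = (0.1111, -0.2778).
The basis stays optimal until billboards reaches 0; allowable decrease = 57.6 slots.

57.6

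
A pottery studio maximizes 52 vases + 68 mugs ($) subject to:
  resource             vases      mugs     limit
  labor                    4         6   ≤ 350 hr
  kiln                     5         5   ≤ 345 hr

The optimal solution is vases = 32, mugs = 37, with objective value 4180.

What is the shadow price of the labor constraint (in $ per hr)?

At the optimum: labor uses 350 of 350 (binding); kiln uses 345 of 345 (binding).
The binding rows give the dual system: 4·y_labor + 5·y_kiln = 52 and 6·y_labor + 5·y_kiln = 68.
Solving: y_labor = 8, y_kiln = 4.
Shadow price of labor = 8.

8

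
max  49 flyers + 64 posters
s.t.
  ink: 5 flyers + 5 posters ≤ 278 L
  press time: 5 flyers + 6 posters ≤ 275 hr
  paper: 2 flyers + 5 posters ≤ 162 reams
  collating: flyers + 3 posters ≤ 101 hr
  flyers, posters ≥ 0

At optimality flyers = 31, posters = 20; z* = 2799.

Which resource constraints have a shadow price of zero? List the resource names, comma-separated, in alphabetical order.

ink: 255/278 (slack 23)
press time: 275/275 (binding)
paper: 162/162 (binding)
collating: 91/101 (slack 10)
By complementary slackness, a constraint with positive slack has shadow price 0 → collating, ink.

collating, ink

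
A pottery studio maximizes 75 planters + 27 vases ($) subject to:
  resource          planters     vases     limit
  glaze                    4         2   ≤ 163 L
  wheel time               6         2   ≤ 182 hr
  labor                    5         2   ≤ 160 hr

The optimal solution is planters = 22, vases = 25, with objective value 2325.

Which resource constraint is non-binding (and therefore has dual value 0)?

glaze: 138/163 (slack 25)
wheel time: 182/182 (binding)
labor: 160/160 (binding)
By complementary slackness, a constraint with positive slack has shadow price 0 → glaze.

glaze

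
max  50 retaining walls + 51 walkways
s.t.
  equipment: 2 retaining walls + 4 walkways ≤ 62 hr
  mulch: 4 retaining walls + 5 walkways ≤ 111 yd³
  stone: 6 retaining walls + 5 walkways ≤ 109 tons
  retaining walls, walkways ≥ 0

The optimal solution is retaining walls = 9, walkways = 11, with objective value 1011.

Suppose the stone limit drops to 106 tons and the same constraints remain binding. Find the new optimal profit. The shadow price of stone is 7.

990

Δb = -3, so new z* = 1011 + (7)·(-3) = 1011 − 21 = 990.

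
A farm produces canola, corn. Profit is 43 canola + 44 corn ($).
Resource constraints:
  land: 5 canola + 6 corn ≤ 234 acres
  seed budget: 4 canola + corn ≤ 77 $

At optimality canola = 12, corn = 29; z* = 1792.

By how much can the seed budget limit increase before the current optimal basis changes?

Binding constraints: land, seed budget. The basis is B = [[5,6],[4,1]] with det -19.
Per unit increase in seed budget, x* moves by d = (0.3158, -0.2632).
The basis stays optimal until corn reaches 0; allowable increase = 110.2 $.

110.2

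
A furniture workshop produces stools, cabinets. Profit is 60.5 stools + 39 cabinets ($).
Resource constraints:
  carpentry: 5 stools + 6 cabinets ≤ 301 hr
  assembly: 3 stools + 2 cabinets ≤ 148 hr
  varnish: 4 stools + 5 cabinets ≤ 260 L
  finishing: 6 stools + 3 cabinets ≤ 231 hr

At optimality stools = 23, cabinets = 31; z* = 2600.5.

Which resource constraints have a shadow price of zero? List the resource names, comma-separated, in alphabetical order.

assembly, varnish

carpentry: 301/301 (binding)
assembly: 131/148 (slack 17)
varnish: 247/260 (slack 13)
finishing: 231/231 (binding)
By complementary slackness, a constraint with positive slack has shadow price 0 → assembly, varnish.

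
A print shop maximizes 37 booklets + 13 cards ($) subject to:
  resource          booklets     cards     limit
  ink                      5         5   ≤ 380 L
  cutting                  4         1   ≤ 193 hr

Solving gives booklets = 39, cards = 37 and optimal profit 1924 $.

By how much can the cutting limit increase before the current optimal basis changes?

Binding constraints: ink, cutting. The basis is B = [[5,5],[4,1]] with det -15.
Per unit increase in cutting, x* moves by d = (0.3333, -0.3333).
The basis stays optimal until cards reaches 0; allowable increase = 111 hr.

111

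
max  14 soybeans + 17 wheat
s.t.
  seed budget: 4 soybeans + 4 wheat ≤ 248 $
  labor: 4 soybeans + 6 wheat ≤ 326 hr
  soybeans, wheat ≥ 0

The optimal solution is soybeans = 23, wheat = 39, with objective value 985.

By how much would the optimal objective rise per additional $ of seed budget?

2

Both seed budget and labor are binding at x*.
Dual feasibility on the basic columns requires 4·y_seed budget + 4·y_labor = 14, 4·y_seed budget + 6·y_labor = 17.
→ y_seed budget = 2 and y_labor = 1.5.
Shadow price of seed budget = 2.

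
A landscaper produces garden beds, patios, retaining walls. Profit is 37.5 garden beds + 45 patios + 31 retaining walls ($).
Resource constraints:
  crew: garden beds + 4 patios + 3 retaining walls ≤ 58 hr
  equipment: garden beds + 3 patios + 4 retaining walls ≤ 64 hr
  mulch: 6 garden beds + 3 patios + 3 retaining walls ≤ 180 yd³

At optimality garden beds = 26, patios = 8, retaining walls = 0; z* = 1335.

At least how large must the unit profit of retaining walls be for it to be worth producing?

Binding: crew and mulch. Non-binding: equipment (14 unused).
Slack constraints have shadow price 0 (complementary slackness).
From A_Bᵀ y = c: 1·y_crew + 6·y_mulch = 37.5; 4·y_crew + 3·y_mulch = 45.
→ y_crew = 7.5 and y_mulch = 5.
retaining walls enters the basis when its profit ≥ yᵀa₃ = 7.5·3 + 5·3 = 37.5.

37.5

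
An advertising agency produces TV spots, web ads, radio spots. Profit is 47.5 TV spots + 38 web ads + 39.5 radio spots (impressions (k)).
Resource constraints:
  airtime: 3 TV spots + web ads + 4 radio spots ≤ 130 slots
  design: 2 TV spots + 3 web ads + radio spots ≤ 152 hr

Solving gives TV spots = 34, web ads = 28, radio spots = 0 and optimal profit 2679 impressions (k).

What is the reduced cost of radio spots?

At the optimum: airtime uses 130 of 130 (binding); design uses 152 of 152 (binding).
From A_Bᵀ y = c: 3·y_airtime + 2·y_design = 47.5; 1·y_airtime + 3·y_design = 38.
→ y_airtime = 9.5 and y_design = 9.5.
Reduced cost of radio spots: c₃ − yᵀa₃ = 39.5 − (9.5·4 + 9.5·1) = 39.5 − 47.5 = -8.

-8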